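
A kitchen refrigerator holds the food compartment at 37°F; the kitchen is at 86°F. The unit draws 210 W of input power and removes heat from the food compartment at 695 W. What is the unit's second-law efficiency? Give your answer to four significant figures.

0.3265

COP_actual = Q̇_C/Ẇ = 695.0/210.0 = 3.310.
In absolute terms T_C = 275.93 K and T_H = 303.15 K, so ΔT = 27.22 K.
COP_Carnot = T_C/ΔT = 275.93/27.22 = 10.14.
η_II = COP_actual/COP_Carnot = 3.310/10.14 = 0.3265.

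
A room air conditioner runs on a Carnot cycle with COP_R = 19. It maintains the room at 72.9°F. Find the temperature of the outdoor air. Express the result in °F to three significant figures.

101 °F

COP_R = T_C/(T_H − T_C) gives T_H − T_C = T_C/COP.
With T_C = 295.87 K, T_H = 295.87 × (1 + 1/19) = 311.44 K.
Converting, 311.44 K = 100.93°F.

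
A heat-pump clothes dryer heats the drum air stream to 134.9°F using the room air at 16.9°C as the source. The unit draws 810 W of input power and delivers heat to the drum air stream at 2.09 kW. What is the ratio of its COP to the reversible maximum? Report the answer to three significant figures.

0.315

Converting, Q̇_H = 2.090 kW = 2090 W, so COP_actual = Q̇_H/Ẇ = 2090/810.0 = 2.580.
In absolute terms T_C = 290.05 K and T_H = 330.32 K, so ΔT = 40.27 K.
COP_Carnot = T_H/ΔT = 330.32/40.27 = 8.203.
η_II = COP_actual/COP_Carnot = 2.580/8.203 = 0.3145.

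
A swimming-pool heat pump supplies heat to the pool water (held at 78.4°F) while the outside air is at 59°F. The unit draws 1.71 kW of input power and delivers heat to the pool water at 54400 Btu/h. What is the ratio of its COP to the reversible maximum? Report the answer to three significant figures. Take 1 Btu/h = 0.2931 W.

0.336

Converting, Q̇_H = 54400 Btu/h = 15.94 kW, so COP_actual = Q̇_H/Ẇ = 15.94/1.710 = 9.324.
In absolute terms T_C = 288.15 K and T_H = 298.93 K, so ΔT = 10.78 K.
COP_Carnot = T_H/ΔT = 298.93/10.78 = 27.74.
η_II = COP_actual/COP_Carnot = 9.324/27.74 = 0.3362.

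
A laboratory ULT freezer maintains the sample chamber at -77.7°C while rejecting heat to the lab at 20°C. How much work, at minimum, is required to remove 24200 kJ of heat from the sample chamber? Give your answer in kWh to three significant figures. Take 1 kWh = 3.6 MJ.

In absolute terms T_C = 195.45 K and T_H = 293.15 K, so ΔT = 97.70 K.
The reversible limit is COP_R = T_C/ΔT = 2.001, so W_min = Q_C/COP = Q_C·ΔT/T_C.
W_min = 24200 × 97.70/195.45 = 12100 kJ = 3.360 kWh.

3.36 kWh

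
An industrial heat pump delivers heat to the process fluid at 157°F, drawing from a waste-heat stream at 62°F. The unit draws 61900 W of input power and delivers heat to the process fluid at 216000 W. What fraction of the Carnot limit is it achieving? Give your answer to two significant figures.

0.54

COP_actual = Q̇_H/Ẇ = 216000/61900 = 3.489.
In absolute terms T_C = 289.82 K and T_H = 342.59 K, so ΔT = 52.78 K.
COP_Carnot = T_H/ΔT = 342.59/52.78 = 6.491.
η_II = COP_actual/COP_Carnot = 3.489/6.491 = 0.5376.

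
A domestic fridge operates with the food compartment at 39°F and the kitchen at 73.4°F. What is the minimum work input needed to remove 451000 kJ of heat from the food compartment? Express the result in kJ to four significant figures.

31110 kJ

In absolute terms T_C = 277.04 K and T_H = 296.15 K, so ΔT = 19.11 K.
The reversible limit is COP_R = T_C/ΔT = 14.50, so W_min = Q_C/COP = Q_C·ΔT/T_C.
W_min = 451000 × 19.11/277.04 = 31110 kJ.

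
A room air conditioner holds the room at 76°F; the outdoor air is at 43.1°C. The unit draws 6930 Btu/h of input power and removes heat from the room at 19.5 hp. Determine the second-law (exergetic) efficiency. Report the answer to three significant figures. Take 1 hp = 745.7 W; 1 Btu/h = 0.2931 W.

Converting, Q̇_C = 19.50 hp = 49610 Btu/h, so COP_actual = Q̇_C/Ẇ = 49610/6930 = 7.159.
In absolute terms T_C = 297.59 K and T_H = 316.25 K, so ΔT = 18.66 K.
COP_Carnot = T_C/ΔT = 297.59/18.66 = 15.95.
η_II = COP_actual/COP_Carnot = 7.159/15.95 = 0.4488.

0.449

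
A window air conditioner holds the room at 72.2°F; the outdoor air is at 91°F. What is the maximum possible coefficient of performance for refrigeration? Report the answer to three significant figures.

28.3

In absolute terms T_C = 295.48 K and T_H = 305.93 K, so ΔT = 10.44 K.
For a reversible cycle, COP_Carnot = T_C/ΔT = 295.48/10.44 = 28.29.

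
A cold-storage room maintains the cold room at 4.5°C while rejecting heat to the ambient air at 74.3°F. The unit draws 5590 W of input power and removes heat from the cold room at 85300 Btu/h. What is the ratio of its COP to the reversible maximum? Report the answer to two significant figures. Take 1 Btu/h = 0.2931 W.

Converting, Q̇_C = 85300 Btu/h = 25000 W, so COP_actual = Q̇_C/Ẇ = 25000/5590 = 4.473.
In absolute terms T_C = 277.65 K and T_H = 296.65 K, so ΔT = 19.00 K.
COP_Carnot = T_C/ΔT = 277.65/19.00 = 14.61.
η_II = COP_actual/COP_Carnot = 4.473/14.61 = 0.3061.

0.31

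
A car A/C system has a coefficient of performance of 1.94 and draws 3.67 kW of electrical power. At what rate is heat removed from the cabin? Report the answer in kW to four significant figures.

7.120 kW

Q̇_C = COP × Ẇ = 1.94 × 3.670 = 7.120 kW.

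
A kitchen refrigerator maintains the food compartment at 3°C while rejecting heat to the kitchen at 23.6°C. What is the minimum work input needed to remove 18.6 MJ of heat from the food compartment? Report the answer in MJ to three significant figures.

1.39 MJ

In absolute terms T_C = 276.15 K and T_H = 296.75 K, so ΔT = 20.60 K.
The reversible limit is COP_R = T_C/ΔT = 13.41, so W_min = Q_C/COP = Q_C·ΔT/T_C.
W_min = 18.60 × 20.60/276.15 = 1.388 MJ.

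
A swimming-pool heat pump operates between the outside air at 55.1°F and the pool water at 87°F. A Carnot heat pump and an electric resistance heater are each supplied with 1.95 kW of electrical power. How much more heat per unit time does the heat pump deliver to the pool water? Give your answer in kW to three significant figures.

In absolute terms T_C = 285.98 K and T_H = 303.71 K, so ΔT = 17.72 K.
COP_Carnot = T_H/ΔT = 303.71/17.72 = 17.14.
The heat pump delivers Q̇_H = COP × Ẇ = 33.42 kW; the resistance heater delivers Ẇ = 1.950 kW.
Extra = (COP − 1)·Ẇ = 31.47 kW.

31.5 kW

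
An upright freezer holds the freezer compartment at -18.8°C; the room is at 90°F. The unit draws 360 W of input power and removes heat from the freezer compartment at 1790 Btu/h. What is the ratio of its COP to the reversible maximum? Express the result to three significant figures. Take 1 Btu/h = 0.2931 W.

Converting, Q̇_C = 1790 Btu/h = 524.6 W, so COP_actual = Q̇_C/Ẇ = 524.6/360.0 = 1.457.
In absolute terms T_C = 254.35 K and T_H = 305.37 K, so ΔT = 51.02 K.
COP_Carnot = T_C/ΔT = 254.35/51.02 = 4.985.
η_II = COP_actual/COP_Carnot = 1.457/4.985 = 0.2923.

0.292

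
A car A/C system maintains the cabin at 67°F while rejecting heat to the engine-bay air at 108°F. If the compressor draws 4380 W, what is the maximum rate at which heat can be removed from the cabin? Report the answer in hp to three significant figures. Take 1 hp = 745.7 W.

In absolute terms T_C = 292.59 K and T_H = 315.37 K, so ΔT = 22.78 K.
COP_Carnot = T_C/ΔT = 292.59/22.78 = 12.85.
Q̇_max = COP_Carnot × Ẇ = 12.85 × 4380 W = 56260 W = 75.45 hp.

75.5 hp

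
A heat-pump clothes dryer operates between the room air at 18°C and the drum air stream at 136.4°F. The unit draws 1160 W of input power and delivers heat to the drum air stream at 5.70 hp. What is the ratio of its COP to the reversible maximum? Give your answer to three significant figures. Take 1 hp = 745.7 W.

Converting, Q̇_H = 5.700 hp = 4250 W, so COP_actual = Q̇_H/Ẇ = 4250/1160 = 3.664.
In absolute terms T_C = 291.15 K and T_H = 331.15 K, so ΔT = 40.00 K.
COP_Carnot = T_H/ΔT = 331.15/40.00 = 8.279.
η_II = COP_actual/COP_Carnot = 3.664/8.279 = 0.4426.

0.443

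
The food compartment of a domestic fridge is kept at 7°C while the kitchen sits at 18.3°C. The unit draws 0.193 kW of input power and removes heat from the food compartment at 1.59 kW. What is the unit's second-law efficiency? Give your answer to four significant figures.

0.3323

COP_actual = Q̇_C/Ẇ = 1.590/0.1930 = 8.238.
In absolute terms T_C = 280.15 K and T_H = 291.45 K, so ΔT = 11.30 K.
COP_Carnot = T_C/ΔT = 280.15/11.30 = 24.79.
η_II = COP_actual/COP_Carnot = 8.238/24.79 = 0.3323.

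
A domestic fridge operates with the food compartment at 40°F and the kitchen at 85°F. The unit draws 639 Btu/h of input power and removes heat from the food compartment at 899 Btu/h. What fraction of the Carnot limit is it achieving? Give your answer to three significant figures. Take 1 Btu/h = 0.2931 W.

0.127

COP_actual = Q̇_C/Ẇ = 899.0/639.0 = 1.407.
In absolute terms T_C = 277.59 K and T_H = 302.59 K, so ΔT = 25.00 K.
COP_Carnot = T_C/ΔT = 277.59/25.00 = 11.10.
η_II = COP_actual/COP_Carnot = 1.407/11.10 = 0.1267.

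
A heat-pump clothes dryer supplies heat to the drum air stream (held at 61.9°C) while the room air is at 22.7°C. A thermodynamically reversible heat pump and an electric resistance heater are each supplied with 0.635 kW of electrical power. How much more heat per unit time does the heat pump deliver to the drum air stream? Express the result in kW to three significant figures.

In absolute terms T_C = 295.85 K and T_H = 335.05 K, so ΔT = 39.20 K.
COP_Carnot = T_H/ΔT = 335.05/39.20 = 8.547.
The heat pump delivers Q̇_H = COP × Ẇ = 5.427 kW; the resistance heater delivers Ẇ = 0.6350 kW.
Extra = (COP − 1)·Ẇ = 4.792 kW.

4.79 kW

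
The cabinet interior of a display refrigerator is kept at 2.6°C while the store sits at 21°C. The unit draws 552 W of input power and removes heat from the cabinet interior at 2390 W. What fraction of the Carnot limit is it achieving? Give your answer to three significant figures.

0.289

COP_actual = Q̇_C/Ẇ = 2390/552.0 = 4.330.
In absolute terms T_C = 275.75 K and T_H = 294.15 K, so ΔT = 18.40 K.
COP_Carnot = T_C/ΔT = 275.75/18.40 = 14.99.
η_II = COP_actual/COP_Carnot = 4.330/14.99 = 0.2889.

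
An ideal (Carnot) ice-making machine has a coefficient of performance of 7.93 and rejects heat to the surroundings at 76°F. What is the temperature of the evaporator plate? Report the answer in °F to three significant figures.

For a Carnot refrigerator COP_R = T_C/(T_H − T_C), so T_C = COP·T_H/(1 + COP).
With T_H = 297.59 K, T_C = 7.93 × 297.59/8.930 = 264.27 K.
Converting, 264.27 K = 16.01°F.

16.0 °F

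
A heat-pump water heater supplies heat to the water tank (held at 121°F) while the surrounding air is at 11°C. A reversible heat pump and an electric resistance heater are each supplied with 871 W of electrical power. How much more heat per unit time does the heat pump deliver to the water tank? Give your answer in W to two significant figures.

In absolute terms T_C = 284.15 K and T_H = 322.59 K, so ΔT = 38.44 K.
COP_Carnot = T_H/ΔT = 322.59/38.44 = 8.391.
The heat pump delivers Q̇_H = COP × Ẇ = 7309 W; the resistance heater delivers Ẇ = 871.0 W.
Extra = (COP − 1)·Ẇ = 6438 W.

6400 W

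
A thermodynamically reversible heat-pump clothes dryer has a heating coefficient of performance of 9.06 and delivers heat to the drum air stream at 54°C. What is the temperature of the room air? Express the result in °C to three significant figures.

COP_HP = T_H/(T_H − T_C) gives T_H − T_C = T_H/COP.
With T_H = 327.15 K, T_C = 327.15 × (1 − 1/9.06) = 291.04 K.
Converting, 291.04 K = 17.89°C.

17.9 °C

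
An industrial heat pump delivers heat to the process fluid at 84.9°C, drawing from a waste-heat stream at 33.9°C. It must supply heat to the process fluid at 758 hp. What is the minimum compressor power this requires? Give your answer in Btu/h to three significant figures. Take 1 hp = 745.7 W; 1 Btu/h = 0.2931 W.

275000 Btu/h

In absolute terms T_C = 307.05 K and T_H = 358.05 K, so ΔT = 51.00 K.
COP_Carnot = T_H/ΔT = 358.05/51.00 = 7.021.
Ẇ_min = Q̇/COP_Carnot = 758.0/7.021 = 108.0 hp = 274700 Btu/h.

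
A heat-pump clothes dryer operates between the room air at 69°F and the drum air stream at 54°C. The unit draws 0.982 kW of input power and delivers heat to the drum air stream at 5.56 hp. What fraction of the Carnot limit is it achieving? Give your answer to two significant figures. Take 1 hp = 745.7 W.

Converting, Q̇_H = 5.560 hp = 4.146 kW, so COP_actual = Q̇_H/Ẇ = 4.146/0.9820 = 4.222.
In absolute terms T_C = 293.71 K and T_H = 327.15 K, so ΔT = 33.44 K.
COP_Carnot = T_H/ΔT = 327.15/33.44 = 9.782.
η_II = COP_actual/COP_Carnot = 4.222/9.782 = 0.4316.

0.43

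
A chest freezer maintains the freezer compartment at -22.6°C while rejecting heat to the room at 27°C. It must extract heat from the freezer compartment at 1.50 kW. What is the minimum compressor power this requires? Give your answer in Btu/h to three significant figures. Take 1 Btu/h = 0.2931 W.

In absolute terms T_C = 250.55 K and T_H = 300.15 K, so ΔT = 49.60 K.
COP_Carnot = T_C/ΔT = 250.55/49.60 = 5.051.
Ẇ_min = Q̇/COP_Carnot = 1.500/5.051 = 0.2969 kW = 1013 Btu/h.

1010 Btu/h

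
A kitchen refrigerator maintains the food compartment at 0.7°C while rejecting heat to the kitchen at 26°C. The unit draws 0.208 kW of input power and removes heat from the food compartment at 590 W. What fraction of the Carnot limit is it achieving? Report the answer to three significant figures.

0.262

Converting, Q̇_C = 590.0 W = 0.5900 kW, so COP_actual = Q̇_C/Ẇ = 0.5900/0.2080 = 2.837.
In absolute terms T_C = 273.85 K and T_H = 299.15 K, so ΔT = 25.30 K.
COP_Carnot = T_C/ΔT = 273.85/25.30 = 10.82.
η_II = COP_actual/COP_Carnot = 2.837/10.82 = 0.2621.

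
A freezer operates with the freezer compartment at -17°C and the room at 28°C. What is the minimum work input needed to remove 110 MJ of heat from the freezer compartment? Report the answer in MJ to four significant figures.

In absolute terms T_C = 256.15 K and T_H = 301.15 K, so ΔT = 45.00 K.
The reversible limit is COP_R = T_C/ΔT = 5.692, so W_min = Q_C/COP = Q_C·ΔT/T_C.
W_min = 110.0 × 45.00/256.15 = 19.32 MJ.

19.32 MJ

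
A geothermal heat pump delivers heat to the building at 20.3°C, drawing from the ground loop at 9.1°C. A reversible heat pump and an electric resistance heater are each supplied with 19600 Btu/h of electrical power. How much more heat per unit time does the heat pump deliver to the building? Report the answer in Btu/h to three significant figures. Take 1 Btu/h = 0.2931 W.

494000 Btu/h

In absolute terms T_C = 282.25 K and T_H = 293.45 K, so ΔT = 11.20 K.
COP_Carnot = T_H/ΔT = 293.45/11.20 = 26.20.
The heat pump delivers Q̇_H = COP × Ẇ = 513500 Btu/h; the resistance heater delivers Ẇ = 19600 Btu/h.
Extra = (COP − 1)·Ẇ = 493900 Btu/h.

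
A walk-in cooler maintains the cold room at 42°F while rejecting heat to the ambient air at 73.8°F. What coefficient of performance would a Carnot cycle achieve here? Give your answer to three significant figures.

15.8

In absolute terms T_C = 278.71 K and T_H = 296.37 K, so ΔT = 17.67 K.
For a reversible cycle, COP_Carnot = T_C/ΔT = 278.71/17.67 = 15.78.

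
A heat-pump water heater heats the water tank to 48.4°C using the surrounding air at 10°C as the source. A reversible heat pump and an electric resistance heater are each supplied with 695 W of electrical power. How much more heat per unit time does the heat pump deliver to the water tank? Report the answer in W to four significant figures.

In absolute terms T_C = 283.15 K and T_H = 321.55 K, so ΔT = 38.40 K.
COP_Carnot = T_H/ΔT = 321.55/38.40 = 8.374.
The heat pump delivers Q̇_H = COP × Ẇ = 5820 W; the resistance heater delivers Ẇ = 695.0 W.
Extra = (COP − 1)·Ẇ = 5125 W.

5125 W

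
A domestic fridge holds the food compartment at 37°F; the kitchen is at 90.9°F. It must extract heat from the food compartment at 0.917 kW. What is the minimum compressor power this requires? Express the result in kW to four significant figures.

In absolute terms T_C = 275.93 K and T_H = 305.87 K, so ΔT = 29.94 K.
COP_Carnot = T_C/ΔT = 275.93/29.94 = 9.215.
Ẇ_min = Q̇/COP_Carnot = 0.9170/9.215 = 0.09952 kW.

0.09952 kW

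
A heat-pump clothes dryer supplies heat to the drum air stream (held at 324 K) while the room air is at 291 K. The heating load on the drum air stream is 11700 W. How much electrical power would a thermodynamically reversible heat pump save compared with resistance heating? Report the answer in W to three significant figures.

10500 W

The reservoir spacing is ΔT = 324 − 291 = 33.00 K.
COP_Carnot = T_H/ΔT = 324.00/33.00 = 9.818.
Resistance heating needs Ẇ_res = Q̇_H = 11700 W; the reversible heat pump needs only Ẇ_hp = Q̇_H/COP = 1192 W.
Saving = 11700 − 1192 = 10510 W.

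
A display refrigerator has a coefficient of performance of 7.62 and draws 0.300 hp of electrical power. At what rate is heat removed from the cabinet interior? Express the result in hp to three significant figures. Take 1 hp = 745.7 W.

2.29 hp

Q̇_C = COP × Ẇ = 7.62 × 0.3000 = 2.286 hp.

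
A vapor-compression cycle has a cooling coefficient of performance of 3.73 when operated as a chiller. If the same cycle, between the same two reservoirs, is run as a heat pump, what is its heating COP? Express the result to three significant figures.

4.73

The first law on one cycle gives Q_H = Q_C + W, so Q_H/W = Q_C/W + 1.
COP_HP = COP_R + 1 = 3.73 + 1 = 4.73.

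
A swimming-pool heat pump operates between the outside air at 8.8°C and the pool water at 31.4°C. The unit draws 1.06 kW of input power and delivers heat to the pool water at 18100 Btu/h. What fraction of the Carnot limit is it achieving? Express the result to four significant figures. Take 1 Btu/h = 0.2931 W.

0.3714

Converting, Q̇_H = 18100 Btu/h = 5.305 kW, so COP_actual = Q̇_H/Ẇ = 5.305/1.060 = 5.005.
In absolute terms T_C = 281.95 K and T_H = 304.55 K, so ΔT = 22.60 K.
COP_Carnot = T_H/ΔT = 304.55/22.60 = 13.48.
η_II = COP_actual/COP_Carnot = 5.005/13.48 = 0.3714.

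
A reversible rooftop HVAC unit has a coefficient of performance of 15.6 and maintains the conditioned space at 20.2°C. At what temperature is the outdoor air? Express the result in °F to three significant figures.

COP_R = T_C/(T_H − T_C) gives T_H − T_C = T_C/COP.
With T_C = 293.35 K, T_H = 293.35 × (1 + 1/15.6) = 312.15 K.
Converting, 312.15 K = 102.21°F.

102 °F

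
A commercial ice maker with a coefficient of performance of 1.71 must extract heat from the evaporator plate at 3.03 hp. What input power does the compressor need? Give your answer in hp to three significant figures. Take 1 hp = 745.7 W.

Ẇ = Q̇_C/COP = 3.030/1.71 = 1.772 hp.

1.77 hp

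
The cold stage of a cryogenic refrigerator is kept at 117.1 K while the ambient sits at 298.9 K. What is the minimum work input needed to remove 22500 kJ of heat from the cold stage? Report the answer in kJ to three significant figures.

The reservoir spacing is ΔT = 298.9 − 117.1 = 181.8 K.
The reversible limit is COP_R = T_C/ΔT = 0.6441, so W_min = Q_C/COP = Q_C·ΔT/T_C.
W_min = 22500 × 181.8/117.10 = 34930 kJ.

34900 kJ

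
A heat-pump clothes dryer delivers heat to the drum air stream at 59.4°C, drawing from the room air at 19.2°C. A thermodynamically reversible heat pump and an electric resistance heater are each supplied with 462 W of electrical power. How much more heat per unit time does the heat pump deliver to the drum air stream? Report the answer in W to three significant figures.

In absolute terms T_C = 292.35 K and T_H = 332.55 K, so ΔT = 40.20 K.
COP_Carnot = T_H/ΔT = 332.55/40.20 = 8.272.
The heat pump delivers Q̇_H = COP × Ẇ = 3822 W; the resistance heater delivers Ẇ = 462.0 W.
Extra = (COP − 1)·Ẇ = 3360 W.

3360 W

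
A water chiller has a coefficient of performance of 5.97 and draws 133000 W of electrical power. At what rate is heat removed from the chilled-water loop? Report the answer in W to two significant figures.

790000 W

Q̇_C = COP × Ẇ = 5.97 × 133000 = 794000 W.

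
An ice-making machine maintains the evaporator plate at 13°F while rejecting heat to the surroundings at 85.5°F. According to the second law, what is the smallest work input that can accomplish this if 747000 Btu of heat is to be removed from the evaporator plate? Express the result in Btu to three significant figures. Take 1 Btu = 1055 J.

In absolute terms T_C = 262.59 K and T_H = 302.87 K, so ΔT = 40.28 K.
The reversible limit is COP_R = T_C/ΔT = 6.520, so W_min = Q_C/COP = Q_C·ΔT/T_C.
W_min = 747000 × 40.28/262.59 = 114600 Btu.

115000 Btu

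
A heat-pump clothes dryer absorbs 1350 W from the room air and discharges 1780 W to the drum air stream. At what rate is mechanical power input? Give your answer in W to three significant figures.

For a cyclic device the first law requires Q̇_H = Q̇_C + Ẇ.
Ẇ = Q̇_H − Q̇_C = 430.0 W.

430 W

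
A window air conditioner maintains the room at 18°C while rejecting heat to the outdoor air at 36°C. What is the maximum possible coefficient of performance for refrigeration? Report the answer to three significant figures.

In absolute terms T_C = 291.15 K and T_H = 309.15 K, so ΔT = 18.00 K.
For a reversible cycle, COP_Carnot = T_C/ΔT = 291.15/18.00 = 16.18.

16.2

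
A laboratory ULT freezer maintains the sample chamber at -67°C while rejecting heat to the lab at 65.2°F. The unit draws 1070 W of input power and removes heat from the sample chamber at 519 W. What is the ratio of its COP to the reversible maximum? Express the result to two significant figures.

COP_actual = Q̇_C/Ẇ = 519.0/1070 = 0.4850.
In absolute terms T_C = 206.15 K and T_H = 291.59 K, so ΔT = 85.44 K.
COP_Carnot = T_C/ΔT = 206.15/85.44 = 2.413.
η_II = COP_actual/COP_Carnot = 0.4850/2.413 = 0.2010.

0.20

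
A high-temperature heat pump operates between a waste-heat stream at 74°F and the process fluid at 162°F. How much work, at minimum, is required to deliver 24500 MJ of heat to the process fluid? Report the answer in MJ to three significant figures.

3470 MJ

In absolute terms T_C = 296.48 K and T_H = 345.37 K, so ΔT = 48.89 K.
The reversible limit is COP_HP = T_H/ΔT = 7.064, so W_min = Q_H/COP = Q_H·ΔT/T_H.
W_min = 24500 × 48.89/345.37 = 3468 MJ.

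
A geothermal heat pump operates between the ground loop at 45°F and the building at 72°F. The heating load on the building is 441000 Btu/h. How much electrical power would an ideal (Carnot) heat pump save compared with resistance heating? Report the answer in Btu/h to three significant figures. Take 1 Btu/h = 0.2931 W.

419000 Btu/h

In absolute terms T_C = 280.37 K and T_H = 295.37 K, so ΔT = 15.00 K.
COP_Carnot = T_H/ΔT = 295.37/15.00 = 19.69.
Resistance heating needs Ẇ_res = Q̇_H = 441000 Btu/h; the reversible heat pump needs only Ẇ_hp = Q̇_H/COP = 22400 Btu/h.
Saving = 441000 − 22400 = 418600 Btu/h.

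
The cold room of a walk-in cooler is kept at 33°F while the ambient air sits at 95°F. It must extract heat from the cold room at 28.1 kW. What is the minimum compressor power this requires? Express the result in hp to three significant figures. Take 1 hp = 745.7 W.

In absolute terms T_C = 273.71 K and T_H = 308.15 K, so ΔT = 34.44 K.
COP_Carnot = T_C/ΔT = 273.71/34.44 = 7.946.
Ẇ_min = Q̇/COP_Carnot = 28.10/7.946 = 3.536 kW = 4.742 hp.

4.74 hp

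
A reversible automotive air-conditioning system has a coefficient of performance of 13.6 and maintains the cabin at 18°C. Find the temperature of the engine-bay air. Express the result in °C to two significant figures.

39 °C

COP_R = T_C/(T_H − T_C) gives T_H − T_C = T_C/COP.
With T_C = 291.15 K, T_H = 291.15 × (1 + 1/13.6) = 312.56 K.
Converting, 312.56 K = 39.41°C.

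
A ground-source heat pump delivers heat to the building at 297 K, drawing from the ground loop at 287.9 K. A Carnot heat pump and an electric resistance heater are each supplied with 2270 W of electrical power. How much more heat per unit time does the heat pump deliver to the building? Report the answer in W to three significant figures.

71800 W

The reservoir spacing is ΔT = 297 − 287.9 = 9.100 K.
COP_Carnot = T_H/ΔT = 297.00/9.100 = 32.64.
The heat pump delivers Q̇_H = COP × Ẇ = 74090 W; the resistance heater delivers Ẇ = 2270 W.
Extra = (COP − 1)·Ẇ = 71820 W.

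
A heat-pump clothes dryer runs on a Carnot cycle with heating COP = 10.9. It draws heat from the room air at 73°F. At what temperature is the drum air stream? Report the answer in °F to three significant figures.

COP_HP = T_H/(T_H − T_C) rearranges to T_H = COP·T_C/(COP − 1).
With T_C = 295.93 K, T_H = 10.9 × 295.93/9.900 = 325.82 K.
Converting, 325.82 K = 126.81°F.

127 °F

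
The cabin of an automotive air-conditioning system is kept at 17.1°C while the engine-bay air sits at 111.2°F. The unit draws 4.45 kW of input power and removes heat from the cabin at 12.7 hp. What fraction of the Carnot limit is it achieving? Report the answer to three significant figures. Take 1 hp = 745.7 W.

Converting, Q̇_C = 12.70 hp = 9.470 kW, so COP_actual = Q̇_C/Ẇ = 9.470/4.450 = 2.128.
In absolute terms T_C = 290.25 K and T_H = 317.15 K, so ΔT = 26.90 K.
COP_Carnot = T_C/ΔT = 290.25/26.90 = 10.79.
η_II = COP_actual/COP_Carnot = 2.128/10.79 = 0.1972.

0.197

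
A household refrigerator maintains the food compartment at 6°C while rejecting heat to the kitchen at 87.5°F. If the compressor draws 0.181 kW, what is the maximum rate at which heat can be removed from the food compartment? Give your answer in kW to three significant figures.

2.03 kW

In absolute terms T_C = 279.15 K and T_H = 303.98 K, so ΔT = 24.83 K.
COP_Carnot = T_C/ΔT = 279.15/24.83 = 11.24.
Q̇_max = COP_Carnot × Ẇ = 11.24 × 0.1810 kW = 2.035 kW.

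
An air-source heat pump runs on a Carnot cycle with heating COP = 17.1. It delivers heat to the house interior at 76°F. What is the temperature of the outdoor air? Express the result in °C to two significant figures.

7.0 °C

COP_HP = T_H/(T_H − T_C) gives T_H − T_C = T_H/COP.
With T_H = 297.59 K, T_C = 297.59 × (1 − 1/17.1) = 280.19 K.
Converting, 280.19 K = 7.04°C.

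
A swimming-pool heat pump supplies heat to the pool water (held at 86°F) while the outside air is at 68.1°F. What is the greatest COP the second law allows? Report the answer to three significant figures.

30.5

In absolute terms T_C = 293.21 K and T_H = 303.15 K, so ΔT = 9.944 K.
For a reversible cycle, COP_Carnot = T_H/ΔT = 303.15/9.944 = 30.48.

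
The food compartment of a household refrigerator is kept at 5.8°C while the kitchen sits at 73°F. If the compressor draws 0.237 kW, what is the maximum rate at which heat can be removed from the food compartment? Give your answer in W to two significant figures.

In absolute terms T_C = 278.95 K and T_H = 295.93 K, so ΔT = 16.98 K.
COP_Carnot = T_C/ΔT = 278.95/16.98 = 16.43.
Q̇_max = COP_Carnot × Ẇ = 16.43 × 0.2370 kW = 3.894 kW = 3894 W.

3900 W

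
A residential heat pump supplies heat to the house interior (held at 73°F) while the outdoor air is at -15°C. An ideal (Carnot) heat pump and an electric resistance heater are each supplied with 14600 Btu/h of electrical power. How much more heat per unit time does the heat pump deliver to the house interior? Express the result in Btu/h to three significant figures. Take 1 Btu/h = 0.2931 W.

In absolute terms T_C = 258.15 K and T_H = 295.93 K, so ΔT = 37.78 K.
COP_Carnot = T_H/ΔT = 295.93/37.78 = 7.833.
The heat pump delivers Q̇_H = COP × Ẇ = 114400 Btu/h; the resistance heater delivers Ẇ = 14600 Btu/h.
Extra = (COP − 1)·Ẇ = 99770 Btu/h.

99800 Btu/h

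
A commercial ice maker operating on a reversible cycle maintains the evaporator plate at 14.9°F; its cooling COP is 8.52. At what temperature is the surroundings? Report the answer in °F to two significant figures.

COP_R = T_C/(T_H − T_C) gives T_H − T_C = T_C/COP.
With T_C = 263.65 K, T_H = 263.65 × (1 + 1/8.52) = 294.59 K.
Converting, 294.59 K = 70.60°F.

71 °F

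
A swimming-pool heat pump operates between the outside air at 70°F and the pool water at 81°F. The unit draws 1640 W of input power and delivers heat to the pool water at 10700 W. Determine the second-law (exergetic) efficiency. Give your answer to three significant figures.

COP_actual = Q̇_H/Ẇ = 10700/1640 = 6.524.
In absolute terms T_C = 294.26 K and T_H = 300.37 K, so ΔT = 6.111 K.
COP_Carnot = T_H/ΔT = 300.37/6.111 = 49.15.
η_II = COP_actual/COP_Carnot = 6.524/49.15 = 0.1327.

0.133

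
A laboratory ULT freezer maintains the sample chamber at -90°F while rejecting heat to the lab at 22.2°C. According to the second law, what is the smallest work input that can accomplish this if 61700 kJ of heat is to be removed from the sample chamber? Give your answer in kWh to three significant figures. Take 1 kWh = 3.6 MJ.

In absolute terms T_C = 205.37 K and T_H = 295.35 K, so ΔT = 89.98 K.
The reversible limit is COP_R = T_C/ΔT = 2.282, so W_min = Q_C/COP = Q_C·ΔT/T_C.
W_min = 61700 × 89.98/205.37 = 27030 kJ = 7.509 kWh.

7.51 kWh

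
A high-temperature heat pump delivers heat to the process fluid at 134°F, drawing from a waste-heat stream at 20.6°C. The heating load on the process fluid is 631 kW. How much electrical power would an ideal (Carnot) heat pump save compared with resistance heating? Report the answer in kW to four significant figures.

562.0 kW

In absolute terms T_C = 293.75 K and T_H = 329.82 K, so ΔT = 36.07 K.
COP_Carnot = T_H/ΔT = 329.82/36.07 = 9.145.
Resistance heating needs Ẇ_res = Q̇_H = 631.0 kW; the reversible heat pump needs only Ẇ_hp = Q̇_H/COP = 69.00 kW.
Saving = 631.0 − 69.00 = 562.0 kW.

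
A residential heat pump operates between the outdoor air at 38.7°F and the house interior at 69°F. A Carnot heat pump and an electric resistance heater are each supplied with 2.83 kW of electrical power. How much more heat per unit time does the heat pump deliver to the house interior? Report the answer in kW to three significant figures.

46.5 kW

In absolute terms T_C = 276.87 K and T_H = 293.71 K, so ΔT = 16.83 K.
COP_Carnot = T_H/ΔT = 293.71/16.83 = 17.45.
The heat pump delivers Q̇_H = COP × Ẇ = 49.38 kW; the resistance heater delivers Ẇ = 2.830 kW.
Extra = (COP − 1)·Ẇ = 46.55 kW.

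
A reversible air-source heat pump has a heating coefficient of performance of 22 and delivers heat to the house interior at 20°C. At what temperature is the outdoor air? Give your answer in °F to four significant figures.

44.02 °F

COP_HP = T_H/(T_H − T_C) gives T_H − T_C = T_H/COP.
With T_H = 293.15 K, T_C = 293.15 × (1 − 1/22) = 279.82 K.
Converting, 279.82 K = 44.02°F.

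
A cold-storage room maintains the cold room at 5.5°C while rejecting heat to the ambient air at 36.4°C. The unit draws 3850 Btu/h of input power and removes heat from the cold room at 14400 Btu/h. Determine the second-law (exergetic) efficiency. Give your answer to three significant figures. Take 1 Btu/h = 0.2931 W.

0.415

COP_actual = Q̇_C/Ẇ = 14400/3850 = 3.740.
In absolute terms T_C = 278.65 K and T_H = 309.55 K, so ΔT = 30.90 K.
COP_Carnot = T_C/ΔT = 278.65/30.90 = 9.018.
η_II = COP_actual/COP_Carnot = 3.740/9.018 = 0.4148.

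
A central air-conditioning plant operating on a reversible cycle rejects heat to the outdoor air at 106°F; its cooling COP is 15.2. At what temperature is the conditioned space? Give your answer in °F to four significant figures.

71.08 °F

For a Carnot refrigerator COP_R = T_C/(T_H − T_C), so T_C = COP·T_H/(1 + COP).
With T_H = 314.26 K, T_C = 15.2 × 314.26/16.20 = 294.86 K.
Converting, 294.86 K = 71.08°F.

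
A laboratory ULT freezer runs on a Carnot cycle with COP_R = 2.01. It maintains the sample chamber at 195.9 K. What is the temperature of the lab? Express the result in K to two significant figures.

COP_R = T_C/(T_H − T_C) gives T_H − T_C = T_C/COP.
With T_C = 195.90 K, T_H = 195.90 × (1 + 1/2.01) = 293.36 K.

290 K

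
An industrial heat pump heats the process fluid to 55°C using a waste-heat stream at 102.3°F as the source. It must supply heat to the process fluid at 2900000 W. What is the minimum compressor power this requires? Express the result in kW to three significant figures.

141 kW

In absolute terms T_C = 312.21 K and T_H = 328.15 K, so ΔT = 15.94 K.
COP_Carnot = T_H/ΔT = 328.15/15.94 = 20.58.
Ẇ_min = Q̇/COP_Carnot = 2900000/20.58 = 140900 W = 140.9 kW.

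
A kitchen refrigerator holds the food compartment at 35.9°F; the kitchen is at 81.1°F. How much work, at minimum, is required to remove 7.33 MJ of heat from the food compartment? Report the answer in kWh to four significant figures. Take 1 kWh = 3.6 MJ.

In absolute terms T_C = 275.32 K and T_H = 300.43 K, so ΔT = 25.11 K.
The reversible limit is COP_R = T_C/ΔT = 10.96, so W_min = Q_C/COP = Q_C·ΔT/T_C.
W_min = 7.330 × 25.11/275.32 = 0.6686 MJ = 0.1857 kWh.

0.1857 kWh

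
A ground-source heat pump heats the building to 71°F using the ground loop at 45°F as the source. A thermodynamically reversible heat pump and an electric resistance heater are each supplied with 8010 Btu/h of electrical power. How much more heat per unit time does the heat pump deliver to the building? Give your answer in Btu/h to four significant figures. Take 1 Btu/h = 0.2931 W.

In absolute terms T_C = 280.37 K and T_H = 294.82 K, so ΔT = 14.44 K.
COP_Carnot = T_H/ΔT = 294.82/14.44 = 20.41.
The heat pump delivers Q̇_H = COP × Ẇ = 163500 Btu/h; the resistance heater delivers Ẇ = 8010 Btu/h.
Extra = (COP − 1)·Ẇ = 155500 Btu/h.

155500 Btu/h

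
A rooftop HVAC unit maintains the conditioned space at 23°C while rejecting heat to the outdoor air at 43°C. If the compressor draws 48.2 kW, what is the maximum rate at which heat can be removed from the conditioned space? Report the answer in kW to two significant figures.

In absolute terms T_C = 296.15 K and T_H = 316.15 K, so ΔT = 20.00 K.
COP_Carnot = T_C/ΔT = 296.15/20.00 = 14.81.
Q̇_max = COP_Carnot × Ẇ = 14.81 × 48.20 kW = 713.7 kW.

710 kW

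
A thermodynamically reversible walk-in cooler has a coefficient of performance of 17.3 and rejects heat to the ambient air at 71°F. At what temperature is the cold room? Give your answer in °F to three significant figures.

42.0 °F

For a Carnot refrigerator COP_R = T_C/(T_H − T_C), so T_C = COP·T_H/(1 + COP).
With T_H = 294.82 K, T_C = 17.3 × 294.82/18.30 = 278.71 K.
Converting, 278.71 K = 42.00°F.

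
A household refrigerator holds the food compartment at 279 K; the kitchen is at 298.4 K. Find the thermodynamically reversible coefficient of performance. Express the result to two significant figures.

14

The reservoir spacing is ΔT = 298.4 − 279 = 19.40 K.
For a reversible cycle, COP_Carnot = T_C/ΔT = 279.00/19.40 = 14.38.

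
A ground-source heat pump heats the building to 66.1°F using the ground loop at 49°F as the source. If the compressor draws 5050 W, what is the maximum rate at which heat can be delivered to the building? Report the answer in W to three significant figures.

155000 W

In absolute terms T_C = 282.59 K and T_H = 292.09 K, so ΔT = 9.500 K.
COP_Carnot = T_H/ΔT = 292.09/9.500 = 30.75.
Q̇_max = COP_Carnot × Ẇ = 30.75 × 5050 W = 155300 W.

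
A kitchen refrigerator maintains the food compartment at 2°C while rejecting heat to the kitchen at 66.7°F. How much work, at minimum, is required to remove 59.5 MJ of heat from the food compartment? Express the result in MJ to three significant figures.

3.74 MJ

In absolute terms T_C = 275.15 K and T_H = 292.43 K, so ΔT = 17.28 K.
The reversible limit is COP_R = T_C/ΔT = 15.93, so W_min = Q_C/COP = Q_C·ΔT/T_C.
W_min = 59.50 × 17.28/275.15 = 3.736 MJ.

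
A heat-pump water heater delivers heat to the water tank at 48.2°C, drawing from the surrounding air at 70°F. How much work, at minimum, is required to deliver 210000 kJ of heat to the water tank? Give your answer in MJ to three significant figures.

17.7 MJ

In absolute terms T_C = 294.26 K and T_H = 321.35 K, so ΔT = 27.09 K.
The reversible limit is COP_HP = T_H/ΔT = 11.86, so W_min = Q_H/COP = Q_H·ΔT/T_H.
W_min = 210000 × 27.09/321.35 = 17700 kJ = 17.70 MJ.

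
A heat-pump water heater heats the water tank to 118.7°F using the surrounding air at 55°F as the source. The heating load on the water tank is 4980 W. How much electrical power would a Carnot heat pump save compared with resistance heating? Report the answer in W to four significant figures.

4432 W

In absolute terms T_C = 285.93 K and T_H = 321.32 K, so ΔT = 35.39 K.
COP_Carnot = T_H/ΔT = 321.32/35.39 = 9.080.
Resistance heating needs Ẇ_res = Q̇_H = 4980 W; the reversible heat pump needs only Ẇ_hp = Q̇_H/COP = 548.5 W.
Saving = 4980 − 548.5 = 4432 W.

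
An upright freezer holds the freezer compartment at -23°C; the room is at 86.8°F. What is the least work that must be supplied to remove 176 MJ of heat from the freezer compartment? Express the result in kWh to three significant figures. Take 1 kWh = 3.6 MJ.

10.4 kWh

In absolute terms T_C = 250.15 K and T_H = 303.59 K, so ΔT = 53.44 K.
The reversible limit is COP_R = T_C/ΔT = 4.681, so W_min = Q_C/COP = Q_C·ΔT/T_C.
W_min = 176.0 × 53.44/250.15 = 37.60 MJ = 10.45 kWh.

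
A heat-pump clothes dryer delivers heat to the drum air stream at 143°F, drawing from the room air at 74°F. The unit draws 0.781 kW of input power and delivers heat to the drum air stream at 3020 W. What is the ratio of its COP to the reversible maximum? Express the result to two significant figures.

0.44

Converting, Q̇_H = 3020 W = 3.020 kW, so COP_actual = Q̇_H/Ẇ = 3.020/0.7810 = 3.867.
In absolute terms T_C = 296.48 K and T_H = 334.82 K, so ΔT = 38.33 K.
COP_Carnot = T_H/ΔT = 334.82/38.33 = 8.734.
η_II = COP_actual/COP_Carnot = 3.867/8.734 = 0.4427.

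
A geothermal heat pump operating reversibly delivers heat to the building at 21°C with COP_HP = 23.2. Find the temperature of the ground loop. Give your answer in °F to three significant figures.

COP_HP = T_H/(T_H − T_C) gives T_H − T_C = T_H/COP.
With T_H = 294.15 K, T_C = 294.15 × (1 − 1/23.2) = 281.47 K.
Converting, 281.47 K = 46.98°F.

47.0 °F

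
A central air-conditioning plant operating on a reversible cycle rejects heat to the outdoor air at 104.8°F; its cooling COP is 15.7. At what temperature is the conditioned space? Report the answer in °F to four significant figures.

71.00 °F

For a Carnot refrigerator COP_R = T_C/(T_H − T_C), so T_C = COP·T_H/(1 + COP).
With T_H = 313.59 K, T_C = 15.7 × 313.59/16.70 = 294.82 K.
Converting, 294.82 K = 71.00°F.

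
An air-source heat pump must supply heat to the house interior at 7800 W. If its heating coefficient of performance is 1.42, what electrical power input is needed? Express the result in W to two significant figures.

5500 W

Ẇ = Q̇_H/COP_HP = 7800/1.42 = 5493 W.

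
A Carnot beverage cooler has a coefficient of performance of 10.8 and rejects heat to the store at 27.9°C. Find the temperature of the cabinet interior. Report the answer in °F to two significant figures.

36 °F

For a Carnot refrigerator COP_R = T_C/(T_H − T_C), so T_C = COP·T_H/(1 + COP).
With T_H = 301.05 K, T_C = 10.8 × 301.05/11.80 = 275.54 K.
Converting, 275.54 K = 36.30°F.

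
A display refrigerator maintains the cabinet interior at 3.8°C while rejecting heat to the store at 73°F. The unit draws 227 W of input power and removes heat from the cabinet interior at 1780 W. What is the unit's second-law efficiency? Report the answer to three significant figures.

COP_actual = Q̇_C/Ẇ = 1780/227.0 = 7.841.
In absolute terms T_C = 276.95 K and T_H = 295.93 K, so ΔT = 18.98 K.
COP_Carnot = T_C/ΔT = 276.95/18.98 = 14.59.
η_II = COP_actual/COP_Carnot = 7.841/14.59 = 0.5373.

0.537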